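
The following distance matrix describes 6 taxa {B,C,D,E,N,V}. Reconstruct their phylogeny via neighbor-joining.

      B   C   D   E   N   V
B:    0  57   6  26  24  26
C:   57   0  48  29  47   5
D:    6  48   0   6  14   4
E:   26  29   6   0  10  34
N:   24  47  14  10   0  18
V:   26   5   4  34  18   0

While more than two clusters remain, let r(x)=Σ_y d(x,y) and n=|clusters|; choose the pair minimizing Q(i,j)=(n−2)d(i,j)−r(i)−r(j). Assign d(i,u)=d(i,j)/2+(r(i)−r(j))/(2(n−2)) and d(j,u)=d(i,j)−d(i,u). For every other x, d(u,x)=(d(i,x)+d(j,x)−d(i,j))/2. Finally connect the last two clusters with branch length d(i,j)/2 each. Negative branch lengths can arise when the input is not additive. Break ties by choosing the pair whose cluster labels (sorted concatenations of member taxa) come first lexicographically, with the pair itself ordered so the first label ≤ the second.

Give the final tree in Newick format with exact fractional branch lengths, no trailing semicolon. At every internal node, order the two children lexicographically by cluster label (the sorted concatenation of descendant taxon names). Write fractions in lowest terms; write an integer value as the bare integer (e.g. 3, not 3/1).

((((B:127/12,D:-55/12):53/8,(C:119/8,V:-79/8):173/8):23/8,E:4):3,N:3)

iteration 1: select C,V (d=5, Q=-253); attach at lengths (119/8, -79/8); label the merged cluster CV
  updated: d(B,CV)=39, d(CV,D)=47/2, d(CV,E)=29, d(CV,N)=30
iteration 2: select B,D (d=6, Q=-253/2); attach at lengths (127/12, -55/12); label the merged cluster BD
  updated: d(BD,CV)=113/4, d(BD,E)=13, d(BD,N)=16
iteration 3: select BD,CV (d=113/4, Q=-88); attach at lengths (53/8, 173/8); label the merged cluster BCDV
  updated: d(BCDV,E)=55/8, d(BCDV,N)=71/8
iteration 4: select BCDV,E (d=55/8, Q=-103/4); attach at lengths (23/8, 4); label the merged cluster BCDEV
  updated: d(BCDEV,N)=6
iteration 5: select BCDEV,N (d=6); attach at lengths (3, 3); label the merged cluster BCDENV
final tree: ((((B:127/12,D:-55/12):53/8,(C:119/8,V:-79/8):173/8):23/8,E:4):3,N:3)
total length: 417/8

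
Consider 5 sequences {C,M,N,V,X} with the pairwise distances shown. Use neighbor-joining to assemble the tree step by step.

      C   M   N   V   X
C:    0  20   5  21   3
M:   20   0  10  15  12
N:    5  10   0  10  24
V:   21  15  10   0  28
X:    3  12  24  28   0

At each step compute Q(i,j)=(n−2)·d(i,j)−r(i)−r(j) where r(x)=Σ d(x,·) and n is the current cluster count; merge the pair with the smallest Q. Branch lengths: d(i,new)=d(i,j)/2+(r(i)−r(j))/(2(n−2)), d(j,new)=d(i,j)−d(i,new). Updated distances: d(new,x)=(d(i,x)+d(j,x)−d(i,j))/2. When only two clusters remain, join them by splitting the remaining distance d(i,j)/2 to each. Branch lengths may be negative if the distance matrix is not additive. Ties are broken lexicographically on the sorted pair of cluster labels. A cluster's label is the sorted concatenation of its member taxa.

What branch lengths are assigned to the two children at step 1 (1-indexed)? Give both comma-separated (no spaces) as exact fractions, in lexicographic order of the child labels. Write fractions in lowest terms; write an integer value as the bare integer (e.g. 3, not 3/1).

-3/2,9/2

1. join C+X (d=3, Q=-107) ⇒ CX; edges |C|=-3/2, |X|=9/2
  updated: d(CX,M)=29/2, d(CX,N)=13, d(CX,V)=23
2. join CX+M (d=29/2, Q=-61) ⇒ CMX; edges |CX|=10, |M|=9/2
  updated: d(CMX,N)=17/4, d(CMX,V)=47/4
3. join CMX+N (d=17/4, Q=-26) ⇒ CMNX; edges |CMX|=3, |N|=5/4
  updated: d(CMNX,V)=35/4
4. join CMNX+V (d=35/4) ⇒ CMNVX; edges |CMNX|=35/8, |V|=35/8
final tree: ((((C:-3/2,X:9/2):10,M:9/2):3,N:5/4):35/8,V:35/8)
total length: 61/2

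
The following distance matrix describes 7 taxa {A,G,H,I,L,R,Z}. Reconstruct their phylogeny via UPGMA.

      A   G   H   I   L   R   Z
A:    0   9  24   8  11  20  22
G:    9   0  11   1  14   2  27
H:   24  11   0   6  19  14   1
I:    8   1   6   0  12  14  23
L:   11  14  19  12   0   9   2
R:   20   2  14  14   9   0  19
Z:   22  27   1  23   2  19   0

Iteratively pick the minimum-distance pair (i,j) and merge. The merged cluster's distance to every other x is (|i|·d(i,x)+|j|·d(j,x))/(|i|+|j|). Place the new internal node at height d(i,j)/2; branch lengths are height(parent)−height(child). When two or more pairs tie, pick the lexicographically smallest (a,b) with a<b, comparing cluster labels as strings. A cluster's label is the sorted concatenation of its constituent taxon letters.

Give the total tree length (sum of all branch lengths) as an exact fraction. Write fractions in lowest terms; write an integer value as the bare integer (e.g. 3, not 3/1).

389/12

1. join G+I (d=1) ⇒ GI; edges |G|=1/2, |I|=1/2
  updated: d(A,GI)=17/2, d(GI,H)=17/2, d(GI,L)=13, d(GI,R)=8, d(GI,Z)=25
2. join H+Z (d=1) ⇒ HZ; edges |H|=1/2, |Z|=1/2
  updated: d(A,HZ)=23, d(GI,HZ)=67/4, d(HZ,L)=21/2, d(HZ,R)=33/2
3. join GI+R (d=8) ⇒ GIR; edges |GI|=7/2, |R|=4
  updated: d(A,GIR)=37/3, d(GIR,HZ)=50/3, d(GIR,L)=35/3
4. join HZ+L (d=21/2) ⇒ HLZ; edges |HZ|=19/4, |L|=21/4
  updated: d(A,HLZ)=19, d(GIR,HLZ)=15
5. join A+GIR (d=37/3) ⇒ AGIR; edges |A|=37/6, |GIR|=13/6
  updated: d(AGIR,HLZ)=16
6. join AGIR+HLZ (d=16) ⇒ AGHILRZ; edges |AGIR|=11/6, |HLZ|=11/4
final tree: ((A:37/6,((G:1/2,I:1/2):7/2,R:4):13/6):11/6,((H:1/2,Z:1/2):19/4,L:21/4):11/4)
total length: 389/12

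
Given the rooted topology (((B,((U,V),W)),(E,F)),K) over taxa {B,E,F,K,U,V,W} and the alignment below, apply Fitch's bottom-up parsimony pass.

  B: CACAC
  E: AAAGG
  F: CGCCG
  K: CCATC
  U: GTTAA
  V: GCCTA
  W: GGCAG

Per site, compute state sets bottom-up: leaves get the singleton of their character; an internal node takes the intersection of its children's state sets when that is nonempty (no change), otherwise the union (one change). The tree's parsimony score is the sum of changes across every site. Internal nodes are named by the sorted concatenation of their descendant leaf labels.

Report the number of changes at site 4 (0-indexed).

[col 0] UV: children U:{G}, V:{G} ∩→ {G}; cost 0
[col 0] UVW: children UV:{G}, W:{G} ∩→ {G}; cost 0
[col 0] BUVW: children B:{C}, UVW:{G} ∪→ {C,G}; cost 1
[col 0] EF: children E:{A}, F:{C} ∪→ {A,C}; cost 1
[col 0] BEFUVW: children BUVW:{C,G}, EF:{A,C} ∩→ {C}; cost 0
[col 0] BEFKUVW: children BEFUVW:{C}, K:{C} ∩→ {C}; cost 0
[col 1] UV: children U:{T}, V:{C} ∪→ {C,T}; cost 1
[col 1] UVW: children UV:{C,T}, W:{G} ∪→ {C,G,T}; cost 1
[col 1] BUVW: children B:{A}, UVW:{C,G,T} ∪→ {A,C,G,T}; cost 1
[col 1] EF: children E:{A}, F:{G} ∪→ {A,G}; cost 1
[col 1] BEFUVW: children BUVW:{A,C,G,T}, EF:{A,G} ∩→ {A,G}; cost 0
[col 1] BEFKUVW: children BEFUVW:{A,G}, K:{C} ∪→ {A,C,G}; cost 1
[col 2] UV: children U:{T}, V:{C} ∪→ {C,T}; cost 1
[col 2] UVW: children UV:{C,T}, W:{C} ∩→ {C}; cost 0
[col 2] BUVW: children B:{C}, UVW:{C} ∩→ {C}; cost 0
[col 2] EF: children E:{A}, F:{C} ∪→ {A,C}; cost 1
[col 2] BEFUVW: children BUVW:{C}, EF:{A,C} ∩→ {C}; cost 0
[col 2] BEFKUVW: children BEFUVW:{C}, K:{A} ∪→ {A,C}; cost 1
[col 3] UV: children U:{A}, V:{T} ∪→ {A,T}; cost 1
[col 3] UVW: children UV:{A,T}, W:{A} ∩→ {A}; cost 0
[col 3] BUVW: children B:{A}, UVW:{A} ∩→ {A}; cost 0
[col 3] EF: children E:{G}, F:{C} ∪→ {C,G}; cost 1
[col 3] BEFUVW: children BUVW:{A}, EF:{C,G} ∪→ {A,C,G}; cost 1
[col 3] BEFKUVW: children BEFUVW:{A,C,G}, K:{T} ∪→ {A,C,G,T}; cost 1
[col 4] UV: children U:{A}, V:{A} ∩→ {A}; cost 0
[col 4] UVW: children UV:{A}, W:{G} ∪→ {A,G}; cost 1
[col 4] BUVW: children B:{C}, UVW:{A,G} ∪→ {A,C,G}; cost 1
[col 4] EF: children E:{G}, F:{G} ∩→ {G}; cost 0
[col 4] BEFUVW: children BUVW:{A,C,G}, EF:{G} ∩→ {G}; cost 0
[col 4] BEFKUVW: children BEFUVW:{G}, K:{C} ∪→ {C,G}; cost 1
per-site changes: [2, 5, 3, 4, 3]; total = 17

3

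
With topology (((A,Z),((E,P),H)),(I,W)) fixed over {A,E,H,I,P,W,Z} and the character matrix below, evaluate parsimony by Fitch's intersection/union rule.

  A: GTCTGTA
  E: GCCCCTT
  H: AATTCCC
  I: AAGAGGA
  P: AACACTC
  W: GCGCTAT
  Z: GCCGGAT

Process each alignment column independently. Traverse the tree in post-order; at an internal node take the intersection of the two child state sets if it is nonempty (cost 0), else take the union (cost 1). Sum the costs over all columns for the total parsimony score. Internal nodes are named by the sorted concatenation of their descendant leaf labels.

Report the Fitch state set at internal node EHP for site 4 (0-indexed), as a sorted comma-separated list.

[col 0] AZ: children A:{G}, Z:{G} ∩→ {G}; cost 0
[col 0] EP: children E:{G}, P:{A} ∪→ {A,G}; cost 1
[col 0] EHP: children EP:{A,G}, H:{A} ∩→ {A}; cost 0
[col 0] AEHPZ: children AZ:{G}, EHP:{A} ∪→ {A,G}; cost 1
[col 0] IW: children I:{A}, W:{G} ∪→ {A,G}; cost 1
[col 0] AEHIPWZ: children AEHPZ:{A,G}, IW:{A,G} ∩→ {A,G}; cost 0
[col 1] AZ: children A:{T}, Z:{C} ∪→ {C,T}; cost 1
[col 1] EP: children E:{C}, P:{A} ∪→ {A,C}; cost 1
[col 1] EHP: children EP:{A,C}, H:{A} ∩→ {A}; cost 0
[col 1] AEHPZ: children AZ:{C,T}, EHP:{A} ∪→ {A,C,T}; cost 1
[col 1] IW: children I:{A}, W:{C} ∪→ {A,C}; cost 1
[col 1] AEHIPWZ: children AEHPZ:{A,C,T}, IW:{A,C} ∩→ {A,C}; cost 0
[col 2] AZ: children A:{C}, Z:{C} ∩→ {C}; cost 0
[col 2] EP: children E:{C}, P:{C} ∩→ {C}; cost 0
[col 2] EHP: children EP:{C}, H:{T} ∪→ {C,T}; cost 1
[col 2] AEHPZ: children AZ:{C}, EHP:{C,T} ∩→ {C}; cost 0
[col 2] IW: children I:{G}, W:{G} ∩→ {G}; cost 0
[col 2] AEHIPWZ: children AEHPZ:{C}, IW:{G} ∪→ {C,G}; cost 1
[col 3] AZ: children A:{T}, Z:{G} ∪→ {G,T}; cost 1
[col 3] EP: children E:{C}, P:{A} ∪→ {A,C}; cost 1
[col 3] EHP: children EP:{A,C}, H:{T} ∪→ {A,C,T}; cost 1
[col 3] AEHPZ: children AZ:{G,T}, EHP:{A,C,T} ∩→ {T}; cost 0
[col 3] IW: children I:{A}, W:{C} ∪→ {A,C}; cost 1
[col 3] AEHIPWZ: children AEHPZ:{T}, IW:{A,C} ∪→ {A,C,T}; cost 1
[col 4] AZ: children A:{G}, Z:{G} ∩→ {G}; cost 0
[col 4] EP: children E:{C}, P:{C} ∩→ {C}; cost 0
[col 4] EHP: children EP:{C}, H:{C} ∩→ {C}; cost 0
[col 4] AEHPZ: children AZ:{G}, EHP:{C} ∪→ {C,G}; cost 1
[col 4] IW: children I:{G}, W:{T} ∪→ {G,T}; cost 1
[col 4] AEHIPWZ: children AEHPZ:{C,G}, IW:{G,T} ∩→ {G}; cost 0
[col 5] AZ: children A:{T}, Z:{A} ∪→ {A,T}; cost 1
[col 5] EP: children E:{T}, P:{T} ∩→ {T}; cost 0
[col 5] EHP: children EP:{T}, H:{C} ∪→ {C,T}; cost 1
[col 5] AEHPZ: children AZ:{A,T}, EHP:{C,T} ∩→ {T}; cost 0
[col 5] IW: children I:{G}, W:{A} ∪→ {A,G}; cost 1
[col 5] AEHIPWZ: children AEHPZ:{T}, IW:{A,G} ∪→ {A,G,T}; cost 1
[col 6] AZ: children A:{A}, Z:{T} ∪→ {A,T}; cost 1
[col 6] EP: children E:{T}, P:{C} ∪→ {C,T}; cost 1
[col 6] EHP: children EP:{C,T}, H:{C} ∩→ {C}; cost 0
[col 6] AEHPZ: children AZ:{A,T}, EHP:{C} ∪→ {A,C,T}; cost 1
[col 6] IW: children I:{A}, W:{T} ∪→ {A,T}; cost 1
[col 6] AEHIPWZ: children AEHPZ:{A,C,T}, IW:{A,T} ∩→ {A,T}; cost 0
per-site changes: [3, 4, 2, 5, 2, 4, 4]; total = 24

C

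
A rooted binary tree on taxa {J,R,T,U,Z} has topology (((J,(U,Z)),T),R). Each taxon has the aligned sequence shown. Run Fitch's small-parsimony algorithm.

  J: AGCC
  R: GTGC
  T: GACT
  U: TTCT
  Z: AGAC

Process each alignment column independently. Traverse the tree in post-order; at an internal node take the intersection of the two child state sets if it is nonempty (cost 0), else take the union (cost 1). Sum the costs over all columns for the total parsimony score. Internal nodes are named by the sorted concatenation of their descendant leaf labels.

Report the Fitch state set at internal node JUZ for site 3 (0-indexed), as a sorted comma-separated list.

[col 0] UZ: children U:{T}, Z:{A} ∪→ {A,T}; cost 1
[col 0] JUZ: children J:{A}, UZ:{A,T} ∩→ {A}; cost 0
[col 0] JTUZ: children JUZ:{A}, T:{G} ∪→ {A,G}; cost 1
[col 0] JRTUZ: children JTUZ:{A,G}, R:{G} ∩→ {G}; cost 0
[col 1] UZ: children U:{T}, Z:{G} ∪→ {G,T}; cost 1
[col 1] JUZ: children J:{G}, UZ:{G,T} ∩→ {G}; cost 0
[col 1] JTUZ: children JUZ:{G}, T:{A} ∪→ {A,G}; cost 1
[col 1] JRTUZ: children JTUZ:{A,G}, R:{T} ∪→ {A,G,T}; cost 1
[col 2] UZ: children U:{C}, Z:{A} ∪→ {A,C}; cost 1
[col 2] JUZ: children J:{C}, UZ:{A,C} ∩→ {C}; cost 0
[col 2] JTUZ: children JUZ:{C}, T:{C} ∩→ {C}; cost 0
[col 2] JRTUZ: children JTUZ:{C}, R:{G} ∪→ {C,G}; cost 1
[col 3] UZ: children U:{T}, Z:{C} ∪→ {C,T}; cost 1
[col 3] JUZ: children J:{C}, UZ:{C,T} ∩→ {C}; cost 0
[col 3] JTUZ: children JUZ:{C}, T:{T} ∪→ {C,T}; cost 1
[col 3] JRTUZ: children JTUZ:{C,T}, R:{C} ∩→ {C}; cost 0
per-site changes: [2, 3, 2, 2]; total = 9

C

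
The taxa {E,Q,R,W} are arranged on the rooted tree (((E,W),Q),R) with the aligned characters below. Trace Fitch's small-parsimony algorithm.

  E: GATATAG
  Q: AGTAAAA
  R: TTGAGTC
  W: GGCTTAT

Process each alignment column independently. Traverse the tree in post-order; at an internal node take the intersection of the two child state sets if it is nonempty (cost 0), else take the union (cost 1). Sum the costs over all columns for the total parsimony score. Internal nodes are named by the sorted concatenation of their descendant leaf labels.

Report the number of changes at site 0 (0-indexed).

[col 0] EW: children E:{G}, W:{G} ∩→ {G}; cost 0
[col 0] EQW: children EW:{G}, Q:{A} ∪→ {A,G}; cost 1
[col 0] EQRW: children EQW:{A,G}, R:{T} ∪→ {A,G,T}; cost 1
[col 1] EW: children E:{A}, W:{G} ∪→ {A,G}; cost 1
[col 1] EQW: children EW:{A,G}, Q:{G} ∩→ {G}; cost 0
[col 1] EQRW: children EQW:{G}, R:{T} ∪→ {G,T}; cost 1
[col 2] EW: children E:{T}, W:{C} ∪→ {C,T}; cost 1
[col 2] EQW: children EW:{C,T}, Q:{T} ∩→ {T}; cost 0
[col 2] EQRW: children EQW:{T}, R:{G} ∪→ {G,T}; cost 1
[col 3] EW: children E:{A}, W:{T} ∪→ {A,T}; cost 1
[col 3] EQW: children EW:{A,T}, Q:{A} ∩→ {A}; cost 0
[col 3] EQRW: children EQW:{A}, R:{A} ∩→ {A}; cost 0
[col 4] EW: children E:{T}, W:{T} ∩→ {T}; cost 0
[col 4] EQW: children EW:{T}, Q:{A} ∪→ {A,T}; cost 1
[col 4] EQRW: children EQW:{A,T}, R:{G} ∪→ {A,G,T}; cost 1
[col 5] EW: children E:{A}, W:{A} ∩→ {A}; cost 0
[col 5] EQW: children EW:{A}, Q:{A} ∩→ {A}; cost 0
[col 5] EQRW: children EQW:{A}, R:{T} ∪→ {A,T}; cost 1
[col 6] EW: children E:{G}, W:{T} ∪→ {G,T}; cost 1
[col 6] EQW: children EW:{G,T}, Q:{A} ∪→ {A,G,T}; cost 1
[col 6] EQRW: children EQW:{A,G,T}, R:{C} ∪→ {A,C,G,T}; cost 1
per-site changes: [2, 2, 2, 1, 2, 1, 3]; total = 13

2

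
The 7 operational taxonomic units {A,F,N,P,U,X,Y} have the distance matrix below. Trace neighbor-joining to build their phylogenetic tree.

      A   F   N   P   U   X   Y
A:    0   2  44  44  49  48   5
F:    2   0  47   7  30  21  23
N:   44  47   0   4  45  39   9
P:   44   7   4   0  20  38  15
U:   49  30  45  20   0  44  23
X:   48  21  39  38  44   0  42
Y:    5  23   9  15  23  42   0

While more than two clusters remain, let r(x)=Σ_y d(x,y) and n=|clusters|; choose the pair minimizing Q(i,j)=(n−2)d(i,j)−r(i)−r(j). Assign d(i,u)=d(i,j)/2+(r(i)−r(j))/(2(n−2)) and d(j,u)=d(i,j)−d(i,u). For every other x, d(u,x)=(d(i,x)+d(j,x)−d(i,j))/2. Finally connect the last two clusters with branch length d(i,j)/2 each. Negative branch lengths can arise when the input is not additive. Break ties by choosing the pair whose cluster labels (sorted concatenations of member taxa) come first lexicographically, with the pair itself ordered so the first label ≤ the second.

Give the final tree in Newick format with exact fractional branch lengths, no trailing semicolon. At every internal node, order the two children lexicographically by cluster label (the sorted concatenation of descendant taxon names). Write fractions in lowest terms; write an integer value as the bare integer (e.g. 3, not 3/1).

(((((A:36/5,F:-26/5):31/3,X:139/6):6,U:37/2):13/4,(N:7,P:-3):69/8):11/16,Y:11/16)

1. join A+F (d=2, Q=-312) ⇒ AF; edges |A|=36/5, |F|=-26/5
  updated: d(AF,N)=89/2, d(AF,P)=49/2, d(AF,U)=77/2, d(AF,X)=67/2, d(AF,Y)=13
2. join N+P (d=4, Q=-227) ⇒ NP; edges |N|=7, |P|=-3
  updated: d(AF,NP)=65/2, d(NP,U)=61/2, d(NP,X)=73/2, d(NP,Y)=10
3. join AF+X (d=67/2, Q=-173) ⇒ AFX; edges |AF|=31/3, |X|=139/6
  updated: d(AFX,NP)=71/4, d(AFX,U)=49/2, d(AFX,Y)=43/4
4. join AFX+U (d=49/2, Q=-82) ⇒ AFUX; edges |AFX|=6, |U|=37/2
  updated: d(AFUX,NP)=95/8, d(AFUX,Y)=37/8
5. join AFUX+NP (d=95/8, Q=-53/2) ⇒ AFNPUX; edges |AFUX|=13/4, |NP|=69/8
  updated: d(AFNPUX,Y)=11/8
6. join AFNPUX+Y (d=11/8) ⇒ AFNPUXY; edges |AFNPUX|=11/16, |Y|=11/16
final tree: (((((A:36/5,F:-26/5):31/3,X:139/6):6,U:37/2):13/4,(N:7,P:-3):69/8):11/16,Y:11/16)
total length: 309/4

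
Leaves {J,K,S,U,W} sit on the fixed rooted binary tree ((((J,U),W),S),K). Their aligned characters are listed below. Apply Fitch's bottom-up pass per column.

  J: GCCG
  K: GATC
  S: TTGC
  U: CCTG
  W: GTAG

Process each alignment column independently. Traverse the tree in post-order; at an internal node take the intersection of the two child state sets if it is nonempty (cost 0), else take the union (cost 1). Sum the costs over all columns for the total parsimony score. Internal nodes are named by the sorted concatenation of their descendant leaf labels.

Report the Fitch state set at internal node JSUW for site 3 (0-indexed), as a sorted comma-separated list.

C,G

JU@0: {G} ∪ {C} = {C,G} (union, +1)
JUW@0: {C,G} ∩ {G} = {G} (intersection, +0)
JSUW@0: {G} ∪ {T} = {G,T} (union, +1)
JKSUW@0: {G,T} ∩ {G} = {G} (intersection, +0)
JU@1: {C} ∩ {C} = {C} (intersection, +0)
JUW@1: {C} ∪ {T} = {C,T} (union, +1)
JSUW@1: {C,T} ∩ {T} = {T} (intersection, +0)
JKSUW@1: {T} ∪ {A} = {A,T} (union, +1)
JU@2: {C} ∪ {T} = {C,T} (union, +1)
JUW@2: {C,T} ∪ {A} = {A,C,T} (union, +1)
JSUW@2: {A,C,T} ∪ {G} = {A,C,G,T} (union, +1)
JKSUW@2: {A,C,G,T} ∩ {T} = {T} (intersection, +0)
JU@3: {G} ∩ {G} = {G} (intersection, +0)
JUW@3: {G} ∩ {G} = {G} (intersection, +0)
JSUW@3: {G} ∪ {C} = {C,G} (union, +1)
JKSUW@3: {C,G} ∩ {C} = {C} (intersection, +0)
per-site changes: [2, 2, 3, 1]; total = 8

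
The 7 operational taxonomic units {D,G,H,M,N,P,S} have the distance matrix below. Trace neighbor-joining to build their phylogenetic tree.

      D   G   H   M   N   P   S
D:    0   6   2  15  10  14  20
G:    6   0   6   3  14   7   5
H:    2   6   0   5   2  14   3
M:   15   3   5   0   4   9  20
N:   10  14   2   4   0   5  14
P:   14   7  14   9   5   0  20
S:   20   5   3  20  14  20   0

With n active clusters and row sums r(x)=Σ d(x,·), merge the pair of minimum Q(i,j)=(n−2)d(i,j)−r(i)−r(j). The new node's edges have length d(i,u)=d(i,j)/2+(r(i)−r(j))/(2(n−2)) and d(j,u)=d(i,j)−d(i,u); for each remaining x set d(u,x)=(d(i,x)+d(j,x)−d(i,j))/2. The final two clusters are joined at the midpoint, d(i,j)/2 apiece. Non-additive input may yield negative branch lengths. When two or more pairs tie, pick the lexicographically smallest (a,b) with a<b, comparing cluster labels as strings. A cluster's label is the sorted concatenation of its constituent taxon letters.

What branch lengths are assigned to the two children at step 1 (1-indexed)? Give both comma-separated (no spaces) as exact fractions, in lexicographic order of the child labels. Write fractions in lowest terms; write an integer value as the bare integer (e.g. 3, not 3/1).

1. join H+S (d=3, Q=-99) ⇒ HS; edges |H|=-7/2, |S|=13/2
  updated: d(D,HS)=19/2, d(G,HS)=4, d(HS,M)=11, d(HS,N)=13/2, d(HS,P)=31/2
2. join N+P (d=5, Q=-70) ⇒ NP; edges |N|=9/8, |P|=31/8
  updated: d(D,NP)=19/2, d(G,NP)=8, d(HS,NP)=17/2, d(M,NP)=4
3. join M+NP (d=4, Q=-51) ⇒ MNP; edges |M|=5/2, |NP|=3/2
  updated: d(D,MNP)=41/4, d(G,MNP)=7/2, d(HS,MNP)=31/4
4. join D+HS (d=19/2, Q=-28) ⇒ DHS; edges |D|=47/8, |HS|=29/8
  updated: d(DHS,G)=1/4, d(DHS,MNP)=17/4
5. join DHS+G (d=1/4, Q=-8) ⇒ DGHS; edges |DHS|=1/2, |G|=-1/4
  updated: d(DGHS,MNP)=15/4
6. join DGHS+MNP (d=15/4) ⇒ DGHMNPS; edges |DGHS|=15/8, |MNP|=15/8
final tree: (((D:47/8,(H:-7/2,S:13/2):29/8):1/2,G:-1/4):15/8,(M:5/2,(N:9/8,P:31/8):3/2):15/8)
total length: 51/2

-7/2,13/2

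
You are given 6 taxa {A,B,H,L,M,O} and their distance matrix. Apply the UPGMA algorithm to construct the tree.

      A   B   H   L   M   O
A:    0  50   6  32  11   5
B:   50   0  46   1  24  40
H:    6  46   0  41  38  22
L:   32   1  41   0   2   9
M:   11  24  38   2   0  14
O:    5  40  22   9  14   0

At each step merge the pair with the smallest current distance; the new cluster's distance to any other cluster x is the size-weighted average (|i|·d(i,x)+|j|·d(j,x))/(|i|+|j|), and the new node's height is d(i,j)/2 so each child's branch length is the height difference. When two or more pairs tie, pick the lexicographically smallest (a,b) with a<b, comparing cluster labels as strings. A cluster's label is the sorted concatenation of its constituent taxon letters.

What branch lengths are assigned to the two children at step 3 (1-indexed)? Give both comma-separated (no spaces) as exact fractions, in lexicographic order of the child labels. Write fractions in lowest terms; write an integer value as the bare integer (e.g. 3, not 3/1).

15/4,25/4

iteration 1: select B,L (d=1); attach at lengths (1/2, 1/2); label the merged cluster BL
  updated: d(A,BL)=41, d(BL,H)=87/2, d(BL,M)=13, d(BL,O)=49/2
iteration 2: select A,O (d=5); attach at lengths (5/2, 5/2); label the merged cluster AO
  updated: d(AO,BL)=131/4, d(AO,H)=14, d(AO,M)=25/2
iteration 3: select AO,M (d=25/2); attach at lengths (15/4, 25/4); label the merged cluster AMO
  updated: d(AMO,BL)=157/6, d(AMO,H)=22
iteration 4: select AMO,H (d=22); attach at lengths (19/4, 11); label the merged cluster AHMO
  updated: d(AHMO,BL)=61/2
iteration 5: select AHMO,BL (d=61/2); attach at lengths (17/4, 59/4); label the merged cluster ABHLMO
final tree: ((((A:5/2,O:5/2):15/4,M:25/4):19/4,H:11):17/4,(B:1/2,L:1/2):59/4)
total length: 203/4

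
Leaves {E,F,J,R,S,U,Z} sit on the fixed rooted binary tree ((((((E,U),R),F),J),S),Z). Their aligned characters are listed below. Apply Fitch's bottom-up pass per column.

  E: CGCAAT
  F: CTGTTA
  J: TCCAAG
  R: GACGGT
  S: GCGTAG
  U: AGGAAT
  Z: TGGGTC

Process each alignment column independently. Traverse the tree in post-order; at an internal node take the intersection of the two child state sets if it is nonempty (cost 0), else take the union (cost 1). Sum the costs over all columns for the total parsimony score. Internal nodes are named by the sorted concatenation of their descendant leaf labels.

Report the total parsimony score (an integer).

21

EU@0: {C} ∪ {A} = {A,C} (union, +1)
ERU@0: {A,C} ∪ {G} = {A,C,G} (union, +1)
EFRU@0: {A,C,G} ∩ {C} = {C} (intersection, +0)
EFJRU@0: {C} ∪ {T} = {C,T} (union, +1)
EFJRSU@0: {C,T} ∪ {G} = {C,G,T} (union, +1)
EFJRSUZ@0: {C,G,T} ∩ {T} = {T} (intersection, +0)
EU@1: {G} ∩ {G} = {G} (intersection, +0)
ERU@1: {G} ∪ {A} = {A,G} (union, +1)
EFRU@1: {A,G} ∪ {T} = {A,G,T} (union, +1)
EFJRU@1: {A,G,T} ∪ {C} = {A,C,G,T} (union, +1)
EFJRSU@1: {A,C,G,T} ∩ {C} = {C} (intersection, +0)
EFJRSUZ@1: {C} ∪ {G} = {C,G} (union, +1)
EU@2: {C} ∪ {G} = {C,G} (union, +1)
ERU@2: {C,G} ∩ {C} = {C} (intersection, +0)
EFRU@2: {C} ∪ {G} = {C,G} (union, +1)
EFJRU@2: {C,G} ∩ {C} = {C} (intersection, +0)
EFJRSU@2: {C} ∪ {G} = {C,G} (union, +1)
EFJRSUZ@2: {C,G} ∩ {G} = {G} (intersection, +0)
EU@3: {A} ∩ {A} = {A} (intersection, +0)
ERU@3: {A} ∪ {G} = {A,G} (union, +1)
EFRU@3: {A,G} ∪ {T} = {A,G,T} (union, +1)
EFJRU@3: {A,G,T} ∩ {A} = {A} (intersection, +0)
EFJRSU@3: {A} ∪ {T} = {A,T} (union, +1)
EFJRSUZ@3: {A,T} ∪ {G} = {A,G,T} (union, +1)
EU@4: {A} ∩ {A} = {A} (intersection, +0)
ERU@4: {A} ∪ {G} = {A,G} (union, +1)
EFRU@4: {A,G} ∪ {T} = {A,G,T} (union, +1)
EFJRU@4: {A,G,T} ∩ {A} = {A} (intersection, +0)
EFJRSU@4: {A} ∩ {A} = {A} (intersection, +0)
EFJRSUZ@4: {A} ∪ {T} = {A,T} (union, +1)
EU@5: {T} ∩ {T} = {T} (intersection, +0)
ERU@5: {T} ∩ {T} = {T} (intersection, +0)
EFRU@5: {T} ∪ {A} = {A,T} (union, +1)
EFJRU@5: {A,T} ∪ {G} = {A,G,T} (union, +1)
EFJRSU@5: {A,G,T} ∩ {G} = {G} (intersection, +0)
EFJRSUZ@5: {G} ∪ {C} = {C,G} (union, +1)
per-site changes: [4, 4, 3, 4, 3, 3]; total = 21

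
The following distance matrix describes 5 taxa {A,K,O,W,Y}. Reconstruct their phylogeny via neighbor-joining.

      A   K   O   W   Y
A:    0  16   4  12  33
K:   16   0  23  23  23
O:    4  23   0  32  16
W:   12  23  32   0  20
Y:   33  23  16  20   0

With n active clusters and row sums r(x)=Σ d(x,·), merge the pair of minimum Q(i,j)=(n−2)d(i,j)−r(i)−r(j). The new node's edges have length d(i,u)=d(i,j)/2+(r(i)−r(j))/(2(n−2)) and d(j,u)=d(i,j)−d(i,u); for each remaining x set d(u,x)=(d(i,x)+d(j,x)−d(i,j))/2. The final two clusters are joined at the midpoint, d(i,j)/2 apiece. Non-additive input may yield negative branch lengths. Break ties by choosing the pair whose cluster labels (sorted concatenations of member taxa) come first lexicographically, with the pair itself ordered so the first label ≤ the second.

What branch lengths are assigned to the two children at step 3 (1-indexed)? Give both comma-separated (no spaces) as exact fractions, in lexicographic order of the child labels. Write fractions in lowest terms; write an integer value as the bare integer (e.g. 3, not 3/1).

1. join A+O (d=4, Q=-128) ⇒ AO; edges |A|=1/3, |O|=11/3
  updated: d(AO,K)=35/2, d(AO,W)=20, d(AO,Y)=45/2
2. join AO+K (d=35/2, Q=-177/2) ⇒ AKO; edges |AO|=63/8, |K|=77/8
  updated: d(AKO,W)=51/4, d(AKO,Y)=14
3. join AKO+W (d=51/4, Q=-187/4) ⇒ AKOW; edges |AKO|=27/8, |W|=75/8
  updated: d(AKOW,Y)=85/8
4. join AKOW+Y (d=85/8) ⇒ AKOWY; edges |AKOW|=85/16, |Y|=85/16
final tree: ((((A:1/3,O:11/3):63/8,K:77/8):27/8,W:75/8):85/16,Y:85/16)
total length: 359/8

27/8,75/8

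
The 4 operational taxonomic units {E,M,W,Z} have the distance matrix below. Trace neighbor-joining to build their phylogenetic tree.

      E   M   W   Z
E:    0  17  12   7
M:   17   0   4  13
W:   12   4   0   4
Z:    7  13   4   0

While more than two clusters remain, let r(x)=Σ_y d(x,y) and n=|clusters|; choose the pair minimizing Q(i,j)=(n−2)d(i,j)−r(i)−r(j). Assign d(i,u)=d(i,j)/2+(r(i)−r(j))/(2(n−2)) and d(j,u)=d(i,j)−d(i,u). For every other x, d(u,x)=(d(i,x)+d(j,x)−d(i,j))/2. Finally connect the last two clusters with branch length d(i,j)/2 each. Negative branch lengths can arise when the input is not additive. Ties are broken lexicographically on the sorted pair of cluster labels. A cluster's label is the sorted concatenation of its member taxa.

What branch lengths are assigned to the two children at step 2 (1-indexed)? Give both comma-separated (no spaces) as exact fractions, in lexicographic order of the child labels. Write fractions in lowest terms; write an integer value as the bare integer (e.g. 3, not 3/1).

1. join E+Z (d=7, Q=-46) ⇒ EZ; edges |E|=13/2, |Z|=1/2
  updated: d(EZ,M)=23/2, d(EZ,W)=9/2
2. join EZ+M (d=23/2, Q=-20) ⇒ EMZ; edges |EZ|=6, |M|=11/2
  updated: d(EMZ,W)=-3/2
3. join EMZ+W (d=-3/2) ⇒ EMWZ; edges |EMZ|=-3/4, |W|=-3/4
final tree: (((E:13/2,Z:1/2):6,M:11/2):-3/4,W:-3/4)
total length: 17

6,11/2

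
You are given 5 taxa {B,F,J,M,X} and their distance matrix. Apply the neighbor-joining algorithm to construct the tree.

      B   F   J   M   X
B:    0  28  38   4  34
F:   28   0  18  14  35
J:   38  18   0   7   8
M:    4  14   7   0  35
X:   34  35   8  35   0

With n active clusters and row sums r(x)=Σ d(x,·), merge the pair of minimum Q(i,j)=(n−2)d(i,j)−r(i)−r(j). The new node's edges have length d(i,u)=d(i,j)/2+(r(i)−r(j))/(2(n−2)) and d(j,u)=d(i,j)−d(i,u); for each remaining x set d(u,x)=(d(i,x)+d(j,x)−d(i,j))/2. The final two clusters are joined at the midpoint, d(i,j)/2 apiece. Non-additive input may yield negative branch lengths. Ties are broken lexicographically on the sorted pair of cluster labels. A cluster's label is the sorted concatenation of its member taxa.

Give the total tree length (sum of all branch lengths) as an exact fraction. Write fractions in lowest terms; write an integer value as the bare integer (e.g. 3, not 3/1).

1. join J+X (d=8, Q=-159) ⇒ JX; edges |J|=-17/6, |X|=65/6
  updated: d(B,JX)=32, d(F,JX)=45/2, d(JX,M)=17
2. join B+M (d=4, Q=-91) ⇒ BM; edges |B|=37/4, |M|=-21/4
  updated: d(BM,F)=19, d(BM,JX)=45/2
3. join BM+F (d=19, Q=-64) ⇒ BFM; edges |BM|=19/2, |F|=19/2
  updated: d(BFM,JX)=13
4. join BFM+JX (d=13) ⇒ BFJMX; edges |BFM|=13/2, |JX|=13/2
final tree: (((B:37/4,M:-21/4):19/2,F:19/2):13/2,(J:-17/6,X:65/6):13/2)
total length: 44

44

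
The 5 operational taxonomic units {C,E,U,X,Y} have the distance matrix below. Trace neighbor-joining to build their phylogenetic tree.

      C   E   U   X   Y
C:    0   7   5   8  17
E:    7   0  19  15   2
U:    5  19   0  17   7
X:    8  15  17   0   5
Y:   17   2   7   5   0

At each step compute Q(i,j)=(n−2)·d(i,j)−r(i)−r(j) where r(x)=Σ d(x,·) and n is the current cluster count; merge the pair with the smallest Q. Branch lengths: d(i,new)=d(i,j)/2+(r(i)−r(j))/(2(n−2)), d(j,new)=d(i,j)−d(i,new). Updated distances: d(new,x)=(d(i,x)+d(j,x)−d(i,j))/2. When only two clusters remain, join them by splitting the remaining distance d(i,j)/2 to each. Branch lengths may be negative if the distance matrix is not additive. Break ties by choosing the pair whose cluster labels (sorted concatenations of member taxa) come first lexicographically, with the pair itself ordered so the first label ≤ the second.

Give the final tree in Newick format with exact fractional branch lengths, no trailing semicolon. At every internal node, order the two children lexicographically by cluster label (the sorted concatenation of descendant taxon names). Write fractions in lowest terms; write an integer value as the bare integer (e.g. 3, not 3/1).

1. join C+U (d=5, Q=-70) ⇒ CU; edges |C|=2/3, |U|=13/3
  updated: d(CU,E)=21/2, d(CU,X)=10, d(CU,Y)=19/2
2. join CU+X (d=10, Q=-40) ⇒ CUX; edges |CU|=5, |X|=5
  updated: d(CUX,E)=31/4, d(CUX,Y)=9/4
3. join CUX+E (d=31/4, Q=-12) ⇒ CEUX; edges |CUX|=4, |E|=15/4
  updated: d(CEUX,Y)=-7/4
4. join CEUX+Y (d=-7/4) ⇒ CEUXY; edges |CEUX|=-7/8, |Y|=-7/8
final tree: ((((C:2/3,U:13/3):5,X:5):4,E:15/4):-7/8,Y:-7/8)
total length: 21

((((C:2/3,U:13/3):5,X:5):4,E:15/4):-7/8,Y:-7/8)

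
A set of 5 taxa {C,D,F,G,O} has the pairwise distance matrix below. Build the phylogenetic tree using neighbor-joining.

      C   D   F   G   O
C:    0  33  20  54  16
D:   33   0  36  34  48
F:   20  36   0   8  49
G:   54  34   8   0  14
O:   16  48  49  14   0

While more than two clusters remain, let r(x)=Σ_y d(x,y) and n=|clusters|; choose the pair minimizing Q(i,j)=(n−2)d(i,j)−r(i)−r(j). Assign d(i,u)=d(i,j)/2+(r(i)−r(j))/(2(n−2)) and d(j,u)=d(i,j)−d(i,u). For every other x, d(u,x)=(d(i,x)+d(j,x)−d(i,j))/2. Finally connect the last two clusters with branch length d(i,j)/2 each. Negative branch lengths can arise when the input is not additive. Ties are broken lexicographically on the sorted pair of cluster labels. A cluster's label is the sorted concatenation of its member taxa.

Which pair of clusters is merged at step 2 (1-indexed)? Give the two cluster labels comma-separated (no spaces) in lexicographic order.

step 1: merge (C,O) at d=16, Q=-202; branch lengths C→22/3, O→26/3; new cluster CO
  updated: d(CO,D)=65/2, d(CO,F)=53/2, d(CO,G)=26
step 2: merge (CO,D) at d=65/2, Q=-245/2; branch lengths CO→95/8, D→165/8; new cluster CDO
  updated: d(CDO,F)=15, d(CDO,G)=55/4
step 3: merge (CDO,F) at d=15, Q=-147/4; branch lengths CDO→83/8, F→37/8; new cluster CDFO
  updated: d(CDFO,G)=27/8
step 4: merge (CDFO,G) at d=27/8; branch lengths CDFO→27/16, G→27/16; new cluster CDFGO
final tree: ((((C:22/3,O:26/3):95/8,D:165/8):83/8,F:37/8):27/16,G:27/16)
total length: 535/8

CO,D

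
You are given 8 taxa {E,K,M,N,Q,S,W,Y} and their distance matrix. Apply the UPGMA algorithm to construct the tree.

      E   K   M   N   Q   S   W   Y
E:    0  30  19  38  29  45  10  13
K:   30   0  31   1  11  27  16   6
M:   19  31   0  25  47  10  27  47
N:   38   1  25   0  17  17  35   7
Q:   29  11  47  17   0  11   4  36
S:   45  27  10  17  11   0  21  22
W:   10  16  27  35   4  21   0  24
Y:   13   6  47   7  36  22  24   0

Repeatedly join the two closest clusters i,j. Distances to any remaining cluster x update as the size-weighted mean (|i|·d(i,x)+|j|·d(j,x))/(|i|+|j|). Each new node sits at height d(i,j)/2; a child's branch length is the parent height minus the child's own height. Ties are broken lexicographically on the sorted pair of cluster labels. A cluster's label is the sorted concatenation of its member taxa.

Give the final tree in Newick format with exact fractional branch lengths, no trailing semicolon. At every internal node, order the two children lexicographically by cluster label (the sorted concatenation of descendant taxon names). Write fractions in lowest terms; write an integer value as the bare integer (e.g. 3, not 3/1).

(((E:39/4,(Q:2,W:2):31/4):89/36,((K:1/2,N:1/2):11/4,Y:13/4):323/36):137/72,(M:5,S:5):73/8)

step 1: merge (K,N) at d=1; branch lengths K→1/2, N→1/2; new cluster KN
  updated: d(E,KN)=34, d(KN,M)=28, d(KN,Q)=14, d(KN,S)=22, d(KN,W)=51/2, d(KN,Y)=13/2
step 2: merge (Q,W) at d=4; branch lengths Q→2, W→2; new cluster QW
  updated: d(E,QW)=39/2, d(KN,QW)=79/4, d(M,QW)=37, d(QW,S)=16, d(QW,Y)=30
step 3: merge (KN,Y) at d=13/2; branch lengths KN→11/4, Y→13/4; new cluster KNY
  updated: d(E,KNY)=27, d(KNY,M)=103/3, d(KNY,QW)=139/6, d(KNY,S)=22
step 4: merge (M,S) at d=10; branch lengths M→5, S→5; new cluster MS
  updated: d(E,MS)=32, d(KNY,MS)=169/6, d(MS,QW)=53/2
step 5: merge (E,QW) at d=39/2; branch lengths E→39/4, QW→31/4; new cluster EQW
  updated: d(EQW,KNY)=220/9, d(EQW,MS)=85/3
step 6: merge (EQW,KNY) at d=220/9; branch lengths EQW→89/36, KNY→323/36; new cluster EKNQWY
  updated: d(EKNQWY,MS)=113/4
step 7: merge (EKNQWY,MS) at d=113/4; branch lengths EKNQWY→137/72, MS→73/8; new cluster EKMNQSWY
final tree: (((E:39/4,(Q:2,W:2):31/4):89/36,((K:1/2,N:1/2):11/4,Y:13/4):323/36):137/72,(M:5,S:5):73/8)
total length: 2195/36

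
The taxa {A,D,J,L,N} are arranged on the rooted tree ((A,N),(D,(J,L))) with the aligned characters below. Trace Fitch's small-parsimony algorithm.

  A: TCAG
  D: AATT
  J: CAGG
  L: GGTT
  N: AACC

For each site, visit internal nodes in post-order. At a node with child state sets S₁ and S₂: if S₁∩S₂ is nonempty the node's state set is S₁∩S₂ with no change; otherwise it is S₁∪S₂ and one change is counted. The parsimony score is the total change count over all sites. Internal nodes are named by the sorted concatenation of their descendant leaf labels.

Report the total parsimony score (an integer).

11

site 0, node AN: A={T} ∪ N={A} → {A,T} (+1)
site 0, node JL: J={C} ∪ L={G} → {C,G} (+1)
site 0, node DJL: D={A} ∪ JL={C,G} → {A,C,G} (+1)
site 0, node ADJLN: AN={A,T} ∩ DJL={A,C,G} → {A} (+0)
site 1, node AN: A={C} ∪ N={A} → {A,C} (+1)
site 1, node JL: J={A} ∪ L={G} → {A,G} (+1)
site 1, node DJL: D={A} ∩ JL={A,G} → {A} (+0)
site 1, node ADJLN: AN={A,C} ∩ DJL={A} → {A} (+0)
site 2, node AN: A={A} ∪ N={C} → {A,C} (+1)
site 2, node JL: J={G} ∪ L={T} → {G,T} (+1)
site 2, node DJL: D={T} ∩ JL={G,T} → {T} (+0)
site 2, node ADJLN: AN={A,C} ∪ DJL={T} → {A,C,T} (+1)
site 3, node AN: A={G} ∪ N={C} → {C,G} (+1)
site 3, node JL: J={G} ∪ L={T} → {G,T} (+1)
site 3, node DJL: D={T} ∩ JL={G,T} → {T} (+0)
site 3, node ADJLN: AN={C,G} ∪ DJL={T} → {C,G,T} (+1)
per-site changes: [3, 2, 3, 3]; total = 11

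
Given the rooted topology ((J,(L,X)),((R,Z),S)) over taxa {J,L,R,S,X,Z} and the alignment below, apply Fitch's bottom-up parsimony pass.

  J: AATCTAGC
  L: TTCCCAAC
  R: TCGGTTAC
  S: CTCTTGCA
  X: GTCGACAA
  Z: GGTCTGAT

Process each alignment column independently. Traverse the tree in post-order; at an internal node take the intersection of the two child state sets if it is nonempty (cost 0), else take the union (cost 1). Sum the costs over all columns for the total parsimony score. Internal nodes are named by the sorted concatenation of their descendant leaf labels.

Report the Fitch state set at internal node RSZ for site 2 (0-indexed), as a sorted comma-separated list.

[col 0] LX: children L:{T}, X:{G} ∪→ {G,T}; cost 1
[col 0] JLX: children J:{A}, LX:{G,T} ∪→ {A,G,T}; cost 1
[col 0] RZ: children R:{T}, Z:{G} ∪→ {G,T}; cost 1
[col 0] RSZ: children RZ:{G,T}, S:{C} ∪→ {C,G,T}; cost 1
[col 0] JLRSXZ: children JLX:{A,G,T}, RSZ:{C,G,T} ∩→ {G,T}; cost 0
[col 1] LX: children L:{T}, X:{T} ∩→ {T}; cost 0
[col 1] JLX: children J:{A}, LX:{T} ∪→ {A,T}; cost 1
[col 1] RZ: children R:{C}, Z:{G} ∪→ {C,G}; cost 1
[col 1] RSZ: children RZ:{C,G}, S:{T} ∪→ {C,G,T}; cost 1
[col 1] JLRSXZ: children JLX:{A,T}, RSZ:{C,G,T} ∩→ {T}; cost 0
[col 2] LX: children L:{C}, X:{C} ∩→ {C}; cost 0
[col 2] JLX: children J:{T}, LX:{C} ∪→ {C,T}; cost 1
[col 2] RZ: children R:{G}, Z:{T} ∪→ {G,T}; cost 1
[col 2] RSZ: children RZ:{G,T}, S:{C} ∪→ {C,G,T}; cost 1
[col 2] JLRSXZ: children JLX:{C,T}, RSZ:{C,G,T} ∩→ {C,T}; cost 0
[col 3] LX: children L:{C}, X:{G} ∪→ {C,G}; cost 1
[col 3] JLX: children J:{C}, LX:{C,G} ∩→ {C}; cost 0
[col 3] RZ: children R:{G}, Z:{C} ∪→ {C,G}; cost 1
[col 3] RSZ: children RZ:{C,G}, S:{T} ∪→ {C,G,T}; cost 1
[col 3] JLRSXZ: children JLX:{C}, RSZ:{C,G,T} ∩→ {C}; cost 0
[col 4] LX: children L:{C}, X:{A} ∪→ {A,C}; cost 1
[col 4] JLX: children J:{T}, LX:{A,C} ∪→ {A,C,T}; cost 1
[col 4] RZ: children R:{T}, Z:{T} ∩→ {T}; cost 0
[col 4] RSZ: children RZ:{T}, S:{T} ∩→ {T}; cost 0
[col 4] JLRSXZ: children JLX:{A,C,T}, RSZ:{T} ∩→ {T}; cost 0
[col 5] LX: children L:{A}, X:{C} ∪→ {A,C}; cost 1
[col 5] JLX: children J:{A}, LX:{A,C} ∩→ {A}; cost 0
[col 5] RZ: children R:{T}, Z:{G} ∪→ {G,T}; cost 1
[col 5] RSZ: children RZ:{G,T}, S:{G} ∩→ {G}; cost 0
[col 5] JLRSXZ: children JLX:{A}, RSZ:{G} ∪→ {A,G}; cost 1
[col 6] LX: children L:{A}, X:{A} ∩→ {A}; cost 0
[col 6] JLX: children J:{G}, LX:{A} ∪→ {A,G}; cost 1
[col 6] RZ: children R:{A}, Z:{A} ∩→ {A}; cost 0
[col 6] RSZ: children RZ:{A}, S:{C} ∪→ {A,C}; cost 1
[col 6] JLRSXZ: children JLX:{A,G}, RSZ:{A,C} ∩→ {A}; cost 0
[col 7] LX: children L:{C}, X:{A} ∪→ {A,C}; cost 1
[col 7] JLX: children J:{C}, LX:{A,C} ∩→ {C}; cost 0
[col 7] RZ: children R:{C}, Z:{T} ∪→ {C,T}; cost 1
[col 7] RSZ: children RZ:{C,T}, S:{A} ∪→ {A,C,T}; cost 1
[col 7] JLRSXZ: children JLX:{C}, RSZ:{A,C,T} ∩→ {C}; cost 0
per-site changes: [4, 3, 3, 3, 2, 3, 2, 3]; total = 23

C,G,T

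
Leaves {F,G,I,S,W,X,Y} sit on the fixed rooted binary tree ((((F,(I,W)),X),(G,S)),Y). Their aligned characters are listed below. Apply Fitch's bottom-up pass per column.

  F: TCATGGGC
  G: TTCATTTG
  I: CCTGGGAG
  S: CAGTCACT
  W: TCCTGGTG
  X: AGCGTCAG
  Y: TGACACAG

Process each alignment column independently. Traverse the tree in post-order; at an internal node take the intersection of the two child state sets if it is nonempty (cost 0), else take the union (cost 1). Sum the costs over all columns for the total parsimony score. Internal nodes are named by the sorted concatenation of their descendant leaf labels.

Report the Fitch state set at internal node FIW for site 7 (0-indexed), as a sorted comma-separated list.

site 0, node IW: I={C} ∪ W={T} → {C,T} (+1)
site 0, node FIW: F={T} ∩ IW={C,T} → {T} (+0)
site 0, node FIWX: FIW={T} ∪ X={A} → {A,T} (+1)
site 0, node GS: G={T} ∪ S={C} → {C,T} (+1)
site 0, node FGISWX: FIWX={A,T} ∩ GS={C,T} → {T} (+0)
site 0, node FGISWXY: FGISWX={T} ∩ Y={T} → {T} (+0)
site 1, node IW: I={C} ∩ W={C} → {C} (+0)
site 1, node FIW: F={C} ∩ IW={C} → {C} (+0)
site 1, node FIWX: FIW={C} ∪ X={G} → {C,G} (+1)
site 1, node GS: G={T} ∪ S={A} → {A,T} (+1)
site 1, node FGISWX: FIWX={C,G} ∪ GS={A,T} → {A,C,G,T} (+1)
site 1, node FGISWXY: FGISWX={A,C,G,T} ∩ Y={G} → {G} (+0)
site 2, node IW: I={T} ∪ W={C} → {C,T} (+1)
site 2, node FIW: F={A} ∪ IW={C,T} → {A,C,T} (+1)
site 2, node FIWX: FIW={A,C,T} ∩ X={C} → {C} (+0)
site 2, node GS: G={C} ∪ S={G} → {C,G} (+1)
site 2, node FGISWX: FIWX={C} ∩ GS={C,G} → {C} (+0)
site 2, node FGISWXY: FGISWX={C} ∪ Y={A} → {A,C} (+1)
site 3, node IW: I={G} ∪ W={T} → {G,T} (+1)
site 3, node FIW: F={T} ∩ IW={G,T} → {T} (+0)
site 3, node FIWX: FIW={T} ∪ X={G} → {G,T} (+1)
site 3, node GS: G={A} ∪ S={T} → {A,T} (+1)
site 3, node FGISWX: FIWX={G,T} ∩ GS={A,T} → {T} (+0)
site 3, node FGISWXY: FGISWX={T} ∪ Y={C} → {C,T} (+1)
site 4, node IW: I={G} ∩ W={G} → {G} (+0)
site 4, node FIW: F={G} ∩ IW={G} → {G} (+0)
site 4, node FIWX: FIW={G} ∪ X={T} → {G,T} (+1)
site 4, node GS: G={T} ∪ S={C} → {C,T} (+1)
site 4, node FGISWX: FIWX={G,T} ∩ GS={C,T} → {T} (+0)
site 4, node FGISWXY: FGISWX={T} ∪ Y={A} → {A,T} (+1)
site 5, node IW: I={G} ∩ W={G} → {G} (+0)
site 5, node FIW: F={G} ∩ IW={G} → {G} (+0)
site 5, node FIWX: FIW={G} ∪ X={C} → {C,G} (+1)
site 5, node GS: G={T} ∪ S={A} → {A,T} (+1)
site 5, node FGISWX: FIWX={C,G} ∪ GS={A,T} → {A,C,G,T} (+1)
site 5, node FGISWXY: FGISWX={A,C,G,T} ∩ Y={C} → {C} (+0)
site 6, node IW: I={A} ∪ W={T} → {A,T} (+1)
site 6, node FIW: F={G} ∪ IW={A,T} → {A,G,T} (+1)
site 6, node FIWX: FIW={A,G,T} ∩ X={A} → {A} (+0)
site 6, node GS: G={T} ∪ S={C} → {C,T} (+1)
site 6, node FGISWX: FIWX={A} ∪ GS={C,T} → {A,C,T} (+1)
site 6, node FGISWXY: FGISWX={A,C,T} ∩ Y={A} → {A} (+0)
site 7, node IW: I={G} ∩ W={G} → {G} (+0)
site 7, node FIW: F={C} ∪ IW={G} → {C,G} (+1)
site 7, node FIWX: FIW={C,G} ∩ X={G} → {G} (+0)
site 7, node GS: G={G} ∪ S={T} → {G,T} (+1)
site 7, node FGISWX: FIWX={G} ∩ GS={G,T} → {G} (+0)
site 7, node FGISWXY: FGISWX={G} ∩ Y={G} → {G} (+0)
per-site changes: [3, 3, 4, 4, 3, 3, 4, 2]; total = 26

C,G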